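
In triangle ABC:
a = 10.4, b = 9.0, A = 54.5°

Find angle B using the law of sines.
a/sin(A) = b/sin(B)  ⇒  sin(B) = b·sin(A)/a = 9.0·sin(54.5°)/10.4
sin(54.5°) ≈ 0.814116
sin(B) ≈ 9.0·0.814116/10.4 ≈ 7.32704/10.4 ≈ 0.704523
B = arcsin(0.704523) ≈ 44.791°
(Since b ≤ a we need B ≤ A, so the obtuse alternative 180° − 44.791° ≈ 135.209° is rejected.)

B = 44.79°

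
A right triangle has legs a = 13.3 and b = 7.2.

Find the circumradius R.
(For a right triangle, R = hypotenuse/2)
Hypotenuse c = √(a² + b²) = √(176.89 + 51.84) = √228.73 ≈ 15.1238
R = c/2 ≈ 15.1238/2 ≈ 7.56191

R = 7.562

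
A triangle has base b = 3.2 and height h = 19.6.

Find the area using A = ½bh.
A = ½·b·h = ½·3.2·19.6 = ½·62.72 = 31.36

Area = 31.36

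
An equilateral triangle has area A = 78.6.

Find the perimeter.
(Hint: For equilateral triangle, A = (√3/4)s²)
A = (√3/4)s²  ⇒  s² = 4A/√3 = 4·78.6/√3 = 314.4/1.73205 ≈ 181.519
s ≈ √181.519 ≈ 13.4729
Perimeter = 3s ≈ 3·13.4729 ≈ 40.4187

Perimeter = 40.42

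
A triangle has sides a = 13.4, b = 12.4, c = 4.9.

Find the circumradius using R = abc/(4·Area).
First find the area with Heron's formula.
s = (13.4 + 12.4 + 4.9)/2 = 15.35
Area = √(s(s−a)(s−b)(s−c)) = √(15.35·1.95·2.95·10.45) ≈ √922.744 ≈ 30.3767
abc = 13.4·12.4·4.9 = 814.184
R = abc/(4·Area) ≈ 814.184/(4·30.3767) = 814.184/121.507 ≈ 6.70073

R = 6.701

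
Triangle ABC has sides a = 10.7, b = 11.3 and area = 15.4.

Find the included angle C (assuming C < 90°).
Area = ½·a·b·sin(C)  ⇒  sin(C) = 2·Area/(a·b) = 2·15.4/(10.7·11.3) = 30.8/120.91 ≈ 0.254735
C = arcsin(0.254735) ≈ 14.7579° (taking the acute solution since C < 90°)

C = 14.76°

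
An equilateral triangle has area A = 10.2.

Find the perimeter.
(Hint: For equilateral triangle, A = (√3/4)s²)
A = (√3/4)s²  ⇒  s² = 4A/√3 = 4·10.2/√3 = 40.8/1.73205 ≈ 23.5559
s ≈ √23.5559 ≈ 4.85344
Perimeter = 3s ≈ 3·4.85344 ≈ 14.5603

Perimeter = 14.56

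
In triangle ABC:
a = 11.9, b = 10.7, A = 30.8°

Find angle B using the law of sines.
a/sin(A) = b/sin(B)  ⇒  sin(B) = b·sin(A)/a = 10.7·sin(30.8°)/11.9
sin(30.8°) ≈ 0.512043
sin(B) ≈ 10.7·0.512043/11.9 ≈ 5.47886/11.9 ≈ 0.460408
B = arcsin(0.460408) ≈ 27.4135°
(Since b ≤ a we need B ≤ A, so the obtuse alternative 180° − 27.4135° ≈ 152.587° is rejected.)

B = 27.41°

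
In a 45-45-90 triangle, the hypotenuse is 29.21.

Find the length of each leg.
In a 45-45-90 triangle hypotenuse = leg·√2, so leg = hypotenuse/√2.
Leg = 29.21/√2 ≈ 29.21/1.41421 ≈ 20.6546

Each leg = 20.65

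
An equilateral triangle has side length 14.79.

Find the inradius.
r = Area/s with s the semi-perimeter.
Area = (√3/4)·14.79² = (√3/4)·218.7441 ≈ 0.433013·218.7441 ≈ 94.719
s = 3·14.79/2 = 22.185
r ≈ 94.719/22.185 ≈ 4.26951
(Equivalently r = side/(2√3) = 14.79/3.4641 ≈ 4.26951.)

r = 4.27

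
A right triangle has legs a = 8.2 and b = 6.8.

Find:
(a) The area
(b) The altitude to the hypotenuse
(a) The legs are perpendicular, so Area = ½·a·b = ½·8.2·6.8 = ½·55.76 = 27.88
(b) Hypotenuse c = √(a² + b²) = √(67.24 + 46.24) = √113.48 ≈ 10.6527
    Area = ½·c·h_c  ⇒  h_c = 2·Area/c = 55.76/10.6527 ≈ 5.23435

Area = 27.88, h_c = 5.234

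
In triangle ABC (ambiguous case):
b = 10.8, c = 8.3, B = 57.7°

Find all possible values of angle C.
b/sin(B) = c/sin(C)  ⇒  sin(C) = c·sin(B)/b = 8.3·sin(57.7°)/10.8
sin(57.7°) ≈ 0.845262
sin(C) ≈ 8.3·0.845262/10.8 ≈ 7.01567/10.8 ≈ 0.649599
Candidate 1: C₁ = arcsin(0.649599) ≈ 40.5114°  →  A = 180° − 57.7° − 40.5114° ≈ 81.7886° > 0, valid
Candidate 2: C₂ = 180° − C₁ ≈ 139.489°  →  A = 180° − 57.7° − 139.489° ≈ -17.1886° ≤ 0, not a valid triangle

C = 40.51° (one solution)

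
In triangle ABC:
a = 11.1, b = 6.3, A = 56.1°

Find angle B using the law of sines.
a/sin(A) = b/sin(B)  ⇒  sin(B) = b·sin(A)/a = 6.3·sin(56.1°)/11.1
sin(56.1°) ≈ 0.830012
sin(B) ≈ 6.3·0.830012/11.1 ≈ 5.22908/11.1 ≈ 0.471088
B = arcsin(0.471088) ≈ 28.1049°
(Since b ≤ a we need B ≤ A, so the obtuse alternative 180° − 28.1049° ≈ 151.895° is rejected.)

B = 28.1°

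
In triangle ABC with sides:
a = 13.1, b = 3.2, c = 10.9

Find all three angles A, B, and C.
Law of cosines for each angle (a² = 171.61, b² = 10.24, c² = 118.81):
cos(A) = (b² + c² − a²)/(2bc) = (10.24 + 118.81 − 171.61)/(2·3.2·10.9) = -42.56/69.76 ≈ -0.610092  ⇒  A ≈ 127.596°
cos(B) = (a² + c² − b²)/(2ac) = (171.61 + 118.81 − 10.24)/(2·13.1·10.9) = 280.18/285.58 ≈ 0.981091  ⇒  B ≈ 11.1598°
cos(C) = (a² + b² − c²)/(2ab) = (171.61 + 10.24 − 118.81)/(2·13.1·3.2) = 63.04/83.84 ≈ 0.751908  ⇒  C ≈ 41.244°
Check: A + B + C ≈ 180°

A = 127.6°, B = 11.16°, C = 41.24°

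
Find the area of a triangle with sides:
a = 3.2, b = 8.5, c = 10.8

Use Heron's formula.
s = (3.2 + 8.5 + 10.8)/2 = 22.5/2 = 11.25
s − a = 8.05, s − b = 2.75, s − c = 0.45
s(s−a)(s−b)(s−c) = 11.25·8.05·2.75·0.45 ≈ 112.071
Area = √112.071 ≈ 10.5864

Area = 10.59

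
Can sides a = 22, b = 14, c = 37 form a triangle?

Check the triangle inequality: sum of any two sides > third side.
a + b vs c: 22 + 14 = 36 ≤ 37  ✗
a + c vs b: 22 + 37 = 59 > 14  ✓
b + c vs a: 14 + 37 = 51 > 22  ✓

No: 22 + 14 = 36 is not > 37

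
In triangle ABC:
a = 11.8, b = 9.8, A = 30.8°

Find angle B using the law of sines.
a/sin(A) = b/sin(B)  ⇒  sin(B) = b·sin(A)/a = 9.8·sin(30.8°)/11.8
sin(30.8°) ≈ 0.512043
sin(B) ≈ 9.8·0.512043/11.8 ≈ 5.01802/11.8 ≈ 0.425256
B = arcsin(0.425256) ≈ 25.1669°
(Since b ≤ a we need B ≤ A, so the obtuse alternative 180° − 25.1669° ≈ 154.833° is rejected.)

B = 25.17°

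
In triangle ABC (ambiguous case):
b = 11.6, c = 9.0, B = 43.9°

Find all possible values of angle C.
b/sin(B) = c/sin(C)  ⇒  sin(C) = c·sin(B)/b = 9.0·sin(43.9°)/11.6
sin(43.9°) ≈ 0.693402
sin(C) ≈ 9.0·0.693402/11.6 ≈ 6.24062/11.6 ≈ 0.537984
Candidate 1: C₁ = arcsin(0.537984) ≈ 32.5465°  →  A = 180° − 43.9° − 32.5465° ≈ 103.553° > 0, valid
Candidate 2: C₂ = 180° − C₁ ≈ 147.453°  →  A = 180° − 43.9° − 147.453° ≈ -11.3535° ≤ 0, not a valid triangle

C = 32.55° (one solution)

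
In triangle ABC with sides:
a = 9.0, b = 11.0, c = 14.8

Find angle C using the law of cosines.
c² = a² + b² − 2ab·cos(C)  ⇒  cos(C) = (a² + b² − c²)/(2ab)
cos(C) = (9.0² + 11.0² − 14.8²)/(2·9.0·11.0) = (81 + 121 − 219.04)/198 = -17.04/198 ≈ -0.0860606
C = arccos(-0.0860606) ≈ 94.937°

C = 94.94°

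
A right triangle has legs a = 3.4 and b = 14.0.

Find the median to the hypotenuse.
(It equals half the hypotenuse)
Hypotenuse c = √(a² + b²) = √(11.56 + 196) = √207.56 ≈ 14.4069
Median to hypotenuse = c/2 ≈ 14.4069/2 ≈ 7.20347

Median = 7.203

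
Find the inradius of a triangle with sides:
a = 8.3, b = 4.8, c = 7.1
r = Area/s where s is the semi-perimeter.
s = (8.3 + 4.8 + 7.1)/2 = 20.2/2 = 10.1
Area = √(s(s−a)(s−b)(s−c)) = √(10.1·1.8·5.3·3) ≈ √289.062 ≈ 17.0018
r ≈ 17.0018/10.1 ≈ 1.68335

r = 1.683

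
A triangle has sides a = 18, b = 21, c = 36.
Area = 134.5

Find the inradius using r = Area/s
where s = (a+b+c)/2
s = (18 + 21 + 36)/2 = 75/2 = 37.5
r = Area/s = 134.5/37.5 ≈ 3.58667

r = 3.587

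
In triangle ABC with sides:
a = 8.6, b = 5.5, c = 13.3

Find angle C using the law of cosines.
c² = a² + b² − 2ab·cos(C)  ⇒  cos(C) = (a² + b² − c²)/(2ab)
cos(C) = (8.6² + 5.5² − 13.3²)/(2·8.6·5.5) = (73.96 + 30.25 − 176.89)/94.6 = -72.68/94.6 ≈ -0.768288
C = arccos(-0.768288) ≈ 140.2°

C = 140.2°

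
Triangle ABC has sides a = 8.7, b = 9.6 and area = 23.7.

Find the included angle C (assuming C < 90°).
Area = ½·a·b·sin(C)  ⇒  sin(C) = 2·Area/(a·b) = 2·23.7/(8.7·9.6) = 47.4/83.52 ≈ 0.567529
C = arcsin(0.567529) ≈ 34.5781° (taking the acute solution since C < 90°)

C = 34.58°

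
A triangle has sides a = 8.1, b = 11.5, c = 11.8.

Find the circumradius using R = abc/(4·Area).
First find the area with Heron's formula.
s = (8.1 + 11.5 + 11.8)/2 = 15.7
Area = √(s(s−a)(s−b)(s−c)) = √(15.7·7.6·4.2·3.9) ≈ √1954.46 ≈ 44.2093
abc = 8.1·11.5·11.8 = 1099.17
R = abc/(4·Area) ≈ 1099.17/(4·44.2093) = 1099.17/176.837 ≈ 6.21572

R = 6.216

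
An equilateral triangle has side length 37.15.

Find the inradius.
r = Area/s with s the semi-perimeter.
Area = (√3/4)·37.15² = (√3/4)·1380.1225 ≈ 0.433013·1380.1225 ≈ 597.611
s = 3·37.15/2 = 55.725
r ≈ 597.611/55.725 ≈ 10.7243
(Equivalently r = side/(2√3) = 37.15/3.4641 ≈ 10.7243.)

r = 10.72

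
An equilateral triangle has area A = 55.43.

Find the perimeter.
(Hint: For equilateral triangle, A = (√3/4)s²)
A = (√3/4)s²  ⇒  s² = 4A/√3 = 4·55.43/√3 = 221.72/1.73205 ≈ 128.01
s ≈ √128.01 ≈ 11.3142
Perimeter = 3s ≈ 3·11.3142 ≈ 33.9425

Perimeter = 33.94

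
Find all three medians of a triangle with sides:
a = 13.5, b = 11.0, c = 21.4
Median formula: m_a = ½√(2b² + 2c² − a²) (and cyclically). a² = 182.25, b² = 121, c² = 457.96.
m_a = ½√(2·121 + 2·457.96 − 182.25) = ½√975.67 ≈ ½·31.2357 ≈ 15.6179
m_b = ½√(2·182.25 + 2·457.96 − 121) = ½√1159.42 ≈ ½·34.0503 ≈ 17.0251
m_c = ½√(2·182.25 + 2·121 − 457.96) = ½√148.54 ≈ ½·12.1877 ≈ 6.09385

m_a = 15.62, m_b = 17.03, m_c = 6.094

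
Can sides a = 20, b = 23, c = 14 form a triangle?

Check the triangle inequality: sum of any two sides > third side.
a + b vs c: 20 + 23 = 43 > 14  ✓
a + c vs b: 20 + 14 = 34 > 23  ✓
b + c vs a: 23 + 14 = 37 > 20  ✓

Yes, triangle inequality satisfied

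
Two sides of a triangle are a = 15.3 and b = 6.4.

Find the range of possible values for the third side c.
Triangle inequality: |a − b| < c < a + b
|a − b| = |15.3 − 6.4| = 8.9
a + b = 15.3 + 6.4 = 21.7

8.9 < c < 21.7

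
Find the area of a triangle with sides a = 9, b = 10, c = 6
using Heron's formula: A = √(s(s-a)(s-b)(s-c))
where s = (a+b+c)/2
s = (9 + 10 + 6)/2 = 25/2 = 12.5
s − a = 3.5, s − b = 2.5, s − c = 6.5
s(s−a)(s−b)(s−c) = 12.5·3.5·2.5·6.5 = 710.9375
Area = √710.9375 ≈ 26.6634

s = 12.5, Area = 26.66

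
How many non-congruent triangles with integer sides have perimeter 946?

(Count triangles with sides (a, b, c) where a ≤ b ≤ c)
Let a ≤ b ≤ c with a + b + c = 946. The only binding inequality is a + b > c, i.e. 946 − c > c, so c < 946/2; and c ≥ 946/3 since c is the largest side.
So 316 ≤ c ≤ 472. For each c, b runs from ⌈(946 − c)/2⌉ up to c (then a = 946 − b − c satisfies 1 ≤ a ≤ b automatically), giving c − ⌈(946 − c)/2⌉ + 1 choices.
Summing over c: 2 + 3 + 5 + 6 + … + 234 + 236  (157 terms, c = 316, …, 472) = 18644
Check (closed form: nearest integer to p²/48 for even p, (p+3)²/48 for odd p): 946²/48 = 894916/48 ≈ 18644.08 → 18644

18644 triangles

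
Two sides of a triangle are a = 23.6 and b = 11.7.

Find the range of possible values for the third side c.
Triangle inequality: |a − b| < c < a + b
|a − b| = |23.6 − 11.7| = 11.9
a + b = 23.6 + 11.7 = 35.3

11.9 < c < 35.3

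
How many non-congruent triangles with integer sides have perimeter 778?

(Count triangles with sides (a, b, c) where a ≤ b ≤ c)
Let a ≤ b ≤ c with a + b + c = 778. The only binding inequality is a + b > c, i.e. 778 − c > c, so c < 778/2; and c ≥ 778/3 since c is the largest side.
So 260 ≤ c ≤ 388. For each c, b runs from ⌈(778 − c)/2⌉ up to c (then a = 778 − b − c satisfies 1 ≤ a ≤ b automatically), giving c − ⌈(778 − c)/2⌉ + 1 choices.
Summing over c: 2 + 3 + 5 + 6 + … + 192 + 194  (129 terms, c = 260, …, 388) = 12610
Check (closed form: nearest integer to p²/48 for even p, (p+3)²/48 for odd p): 778²/48 = 605284/48 ≈ 12610.08 → 12610

12610 triangles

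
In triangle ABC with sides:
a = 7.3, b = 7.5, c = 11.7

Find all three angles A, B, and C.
Law of cosines for each angle (a² = 53.29, b² = 56.25, c² = 136.89):
cos(A) = (b² + c² − a²)/(2bc) = (56.25 + 136.89 − 53.29)/(2·7.5·11.7) = 139.85/175.5 ≈ 0.796866  ⇒  A ≈ 37.1681°
cos(B) = (a² + c² − b²)/(2ac) = (53.29 + 136.89 − 56.25)/(2·7.3·11.7) = 133.93/170.82 ≈ 0.784042  ⇒  B ≈ 38.3679°
cos(C) = (a² + b² − c²)/(2ab) = (53.29 + 56.25 − 136.89)/(2·7.3·7.5) = -27.35/109.5 ≈ -0.249772  ⇒  C ≈ 104.464°
Check: A + B + C ≈ 180°

A = 37.17°, B = 38.37°, C = 104.5°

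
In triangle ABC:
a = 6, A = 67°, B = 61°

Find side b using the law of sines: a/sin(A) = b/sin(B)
a/sin(A) = b/sin(B)  ⇒  b = a·sin(B)/sin(A) = 6·sin(61°)/sin(67°)
sin(61°) ≈ 0.87462, sin(67°) ≈ 0.920505
b ≈ 6·0.87462/0.920505 ≈ 5.24772/0.920505 ≈ 5.70091

b = 5.701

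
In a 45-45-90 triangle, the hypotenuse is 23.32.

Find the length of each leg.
In a 45-45-90 triangle hypotenuse = leg·√2, so leg = hypotenuse/√2.
Leg = 23.32/√2 ≈ 23.32/1.41421 ≈ 16.4897

Each leg = 16.49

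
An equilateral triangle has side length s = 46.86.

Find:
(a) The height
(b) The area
(a) The height splits the triangle into two 30-60-90 halves: h = s·√3/2 = 46.86·1.73205/2 ≈ 81.1639/2 ≈ 40.582
(b) Area = (√3/4)·s² = (√3/4)·46.86² = (√3/4)·2195.8596 ≈ 0.433013·2195.8596 ≈ 950.835

Height = 40.58, Area = 950.8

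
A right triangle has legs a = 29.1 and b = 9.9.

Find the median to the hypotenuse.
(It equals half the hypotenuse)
Hypotenuse c = √(a² + b²) = √(846.81 + 98.01) = √944.82 ≈ 30.7379
Median to hypotenuse = c/2 ≈ 30.7379/2 ≈ 15.369

Median = 15.37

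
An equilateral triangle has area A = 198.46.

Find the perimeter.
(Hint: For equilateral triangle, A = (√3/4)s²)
A = (√3/4)s²  ⇒  s² = 4A/√3 = 4·198.46/√3 = 793.84/1.73205 ≈ 458.324
s ≈ √458.324 ≈ 21.4085
Perimeter = 3s ≈ 3·21.4085 ≈ 64.2255

Perimeter = 64.23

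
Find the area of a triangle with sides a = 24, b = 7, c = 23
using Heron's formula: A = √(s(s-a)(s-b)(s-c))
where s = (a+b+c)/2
s = (24 + 7 + 23)/2 = 54/2 = 27
s − a = 3, s − b = 20, s − c = 4
s(s−a)(s−b)(s−c) = 27·3·20·4 = 6480
Area = √6480 ≈ 80.4984

s = 27.0, Area = 80.5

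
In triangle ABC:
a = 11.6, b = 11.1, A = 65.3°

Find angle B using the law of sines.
a/sin(A) = b/sin(B)  ⇒  sin(B) = b·sin(A)/a = 11.1·sin(65.3°)/11.6
sin(65.3°) ≈ 0.908508
sin(B) ≈ 11.1·0.908508/11.6 ≈ 10.0844/11.6 ≈ 0.869348
B = arcsin(0.869348) ≈ 60.383°
(Since b ≤ a we need B ≤ A, so the obtuse alternative 180° − 60.383° ≈ 119.617° is rejected.)

B = 60.38°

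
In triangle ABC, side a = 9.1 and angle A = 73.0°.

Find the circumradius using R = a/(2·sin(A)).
R = a/(2·sin(A)) = 9.1/(2·sin(73.0°))
sin(73.0°) ≈ 0.956305
R ≈ 9.1/(2·0.956305) = 9.1/1.91261 ≈ 4.7579

R = 4.758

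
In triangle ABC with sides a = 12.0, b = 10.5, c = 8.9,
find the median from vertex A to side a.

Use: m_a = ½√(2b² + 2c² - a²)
m_a = ½√(2·10.5² + 2·8.9² − 12.0²) = ½√(2·110.25 + 2·79.21 − 144) = ½√(220.5 + 158.42 − 144) = ½√234.92
√234.92 ≈ 15.3271, so m_a ≈ 7.66355

m_a = 7.664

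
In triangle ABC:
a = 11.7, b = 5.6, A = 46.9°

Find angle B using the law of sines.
a/sin(A) = b/sin(B)  ⇒  sin(B) = b·sin(A)/a = 5.6·sin(46.9°)/11.7
sin(46.9°) ≈ 0.730162
sin(B) ≈ 5.6·0.730162/11.7 ≈ 4.08891/11.7 ≈ 0.349479
B = arcsin(0.349479) ≈ 20.4555°
(Since b ≤ a we need B ≤ A, so the obtuse alternative 180° − 20.4555° ≈ 159.545° is rejected.)

B = 20.46°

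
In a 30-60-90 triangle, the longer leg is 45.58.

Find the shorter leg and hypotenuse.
In a 30-60-90 triangle the sides are in ratio 1 : √3 : 2, so short leg = long leg/√3 and hypotenuse = 2·(short leg).
Short leg = 45.58/√3 ≈ 45.58/1.73205 ≈ 26.3156
Hypotenuse = 2·26.3156 ≈ 52.6313

Short leg = 26.32, Hypotenuse = 52.63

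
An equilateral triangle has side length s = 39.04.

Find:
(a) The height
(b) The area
(a) The height splits the triangle into two 30-60-90 halves: h = s·√3/2 = 39.04·1.73205/2 ≈ 67.6193/2 ≈ 33.8096
(b) Area = (√3/4)·s² = (√3/4)·39.04² = (√3/4)·1524.1216 ≈ 0.433013·1524.1216 ≈ 659.964

Height = 33.81, Area = 660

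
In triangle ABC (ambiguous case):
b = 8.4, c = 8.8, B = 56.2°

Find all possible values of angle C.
b/sin(B) = c/sin(C)  ⇒  sin(C) = c·sin(B)/b = 8.8·sin(56.2°)/8.4
sin(56.2°) ≈ 0.830984
sin(C) ≈ 8.8·0.830984/8.4 ≈ 7.31266/8.4 ≈ 0.870555
Candidate 1: C₁ = arcsin(0.870555) ≈ 60.5232°  →  A = 180° − 56.2° − 60.5232° ≈ 63.2768° > 0, valid
Candidate 2: C₂ = 180° − C₁ ≈ 119.477°  →  A = 180° − 56.2° − 119.477° ≈ 4.32322° > 0, valid

C = 60.52° or C = 119.5° (two solutions)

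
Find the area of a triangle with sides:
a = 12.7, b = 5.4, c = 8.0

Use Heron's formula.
s = (12.7 + 5.4 + 8.0)/2 = 26.1/2 = 13.05
s − a = 0.35, s − b = 7.65, s − c = 5.05
s(s−a)(s−b)(s−c) = 13.05·0.35·7.65·5.05 ≈ 176.454
Area = √176.454 ≈ 13.2836

Area = 13.28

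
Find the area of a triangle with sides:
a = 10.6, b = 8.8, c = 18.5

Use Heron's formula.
s = (10.6 + 8.8 + 18.5)/2 = 37.9/2 = 18.95
s − a = 8.35, s − b = 10.15, s − c = 0.45
s(s−a)(s−b)(s−c) = 18.95·8.35·10.15·0.45 ≈ 722.727
Area = √722.727 ≈ 26.8836

Area = 26.88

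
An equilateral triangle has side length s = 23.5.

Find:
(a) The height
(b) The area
(a) The height splits the triangle into two 30-60-90 halves: h = s·√3/2 = 23.5·1.73205/2 ≈ 40.7032/2 ≈ 20.3516
(b) Area = (√3/4)·s² = (√3/4)·23.5² = (√3/4)·552.25 ≈ 0.433013·552.25 ≈ 239.131

Height = 20.35, Area = 239.1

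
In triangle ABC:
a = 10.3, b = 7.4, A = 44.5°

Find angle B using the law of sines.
a/sin(A) = b/sin(B)  ⇒  sin(B) = b·sin(A)/a = 7.4·sin(44.5°)/10.3
sin(44.5°) ≈ 0.700909
sin(B) ≈ 7.4·0.700909/10.3 ≈ 5.18673/10.3 ≈ 0.503566
B = arcsin(0.503566) ≈ 30.2362°
(Since b ≤ a we need B ≤ A, so the obtuse alternative 180° − 30.2362° ≈ 149.764° is rejected.)

B = 30.24°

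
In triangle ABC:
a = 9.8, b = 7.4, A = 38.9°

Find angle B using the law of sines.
a/sin(A) = b/sin(B)  ⇒  sin(B) = b·sin(A)/a = 7.4·sin(38.9°)/9.8
sin(38.9°) ≈ 0.627963
sin(B) ≈ 7.4·0.627963/9.8 ≈ 4.64693/9.8 ≈ 0.474176
B = arcsin(0.474176) ≈ 28.3057°
(Since b ≤ a we need B ≤ A, so the obtuse alternative 180° − 28.3057° ≈ 151.694° is rejected.)

B = 28.31°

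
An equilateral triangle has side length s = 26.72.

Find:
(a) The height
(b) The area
(a) The height splits the triangle into two 30-60-90 halves: h = s·√3/2 = 26.72·1.73205/2 ≈ 46.2804/2 ≈ 23.1402
(b) Area = (√3/4)·s² = (√3/4)·26.72² = (√3/4)·713.9584 ≈ 0.433013·713.9584 ≈ 309.153

Height = 23.14, Area = 309.2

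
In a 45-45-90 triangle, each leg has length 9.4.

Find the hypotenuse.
In a 45-45-90 triangle the sides are in ratio 1 : 1 : √2, so hypotenuse = leg·√2.
Hypotenuse = 9.4·√2 ≈ 9.4·1.41421 ≈ 13.2936

Hypotenuse = 9.4√2 = 13.29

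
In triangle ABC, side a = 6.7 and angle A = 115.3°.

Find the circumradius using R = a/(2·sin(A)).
R = a/(2·sin(A)) = 6.7/(2·sin(115.3°))
sin(115.3°) ≈ 0.904083
R ≈ 6.7/(2·0.904083) = 6.7/1.80817 ≈ 3.70541

R = 3.705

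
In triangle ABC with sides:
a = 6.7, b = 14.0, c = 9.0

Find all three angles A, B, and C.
Law of cosines for each angle (a² = 44.89, b² = 196, c² = 81):
cos(A) = (b² + c² − a²)/(2bc) = (196 + 81 − 44.89)/(2·14.0·9.0) = 232.11/252 ≈ 0.921071  ⇒  A ≈ 22.9168°
cos(B) = (a² + c² − b²)/(2ac) = (44.89 + 81 − 196)/(2·6.7·9.0) = -70.11/120.6 ≈ -0.581343  ⇒  B ≈ 125.545°
cos(C) = (a² + b² − c²)/(2ab) = (44.89 + 196 − 81)/(2·6.7·14.0) = 159.89/187.6 ≈ 0.852292  ⇒  C ≈ 31.5381°
Check: A + B + C ≈ 180°

A = 22.92°, B = 125.5°, C = 31.54°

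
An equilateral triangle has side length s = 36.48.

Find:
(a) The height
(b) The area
(a) The height splits the triangle into two 30-60-90 halves: h = s·√3/2 = 36.48·1.73205/2 ≈ 63.1852/2 ≈ 31.5926
(b) Area = (√3/4)·s² = (√3/4)·36.48² = (√3/4)·1330.7904 ≈ 0.433013·1330.7904 ≈ 576.249

Height = 31.59, Area = 576.2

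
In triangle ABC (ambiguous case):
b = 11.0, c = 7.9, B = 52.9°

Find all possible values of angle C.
b/sin(B) = c/sin(C)  ⇒  sin(C) = c·sin(B)/b = 7.9·sin(52.9°)/11.0
sin(52.9°) ≈ 0.797584
sin(C) ≈ 7.9·0.797584/11.0 ≈ 6.30091/11.0 ≈ 0.57281
Candidate 1: C₁ = arcsin(0.57281) ≈ 34.9464°  →  A = 180° − 52.9° − 34.9464° ≈ 92.1536° > 0, valid
Candidate 2: C₂ = 180° − C₁ ≈ 145.054°  →  A = 180° − 52.9° − 145.054° ≈ -17.9536° ≤ 0, not a valid triangle

C = 34.95° (one solution)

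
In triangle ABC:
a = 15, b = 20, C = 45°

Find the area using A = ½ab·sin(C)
A = ½·a·b·sin(C) = ½·15·20·sin(45°)
sin(45°) ≈ 0.707107
A ≈ ½·300·0.707107 = 150·0.707107 ≈ 106.066

Area = 106.1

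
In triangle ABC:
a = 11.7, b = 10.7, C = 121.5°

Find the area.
Two sides and the included angle (SAS): A = ½·a·b·sin(C) = ½·11.7·10.7·sin(121.5°)
sin(121.5°) ≈ 0.85264
A ≈ ½·125.19·0.85264 = 62.595·0.85264 ≈ 53.371

Area = 53.37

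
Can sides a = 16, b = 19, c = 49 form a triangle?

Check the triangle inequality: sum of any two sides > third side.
a + b vs c: 16 + 19 = 35 ≤ 49  ✗
a + c vs b: 16 + 49 = 65 > 19  ✓
b + c vs a: 19 + 49 = 68 > 16  ✓

No: 16 + 19 = 35 is not > 49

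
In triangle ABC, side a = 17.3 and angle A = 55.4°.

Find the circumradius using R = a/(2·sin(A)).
R = a/(2·sin(A)) = 17.3/(2·sin(55.4°))
sin(55.4°) ≈ 0.823136
R ≈ 17.3/(2·0.823136) = 17.3/1.64627 ≈ 10.5086

R = 10.51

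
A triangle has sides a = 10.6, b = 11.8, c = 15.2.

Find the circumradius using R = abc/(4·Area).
First find the area with Heron's formula.
s = (10.6 + 11.8 + 15.2)/2 = 18.8
Area = √(s(s−a)(s−b)(s−c)) = √(18.8·8.2·7·3.6) ≈ √3884.83 ≈ 62.3284
abc = 10.6·11.8·15.2 = 1901.216
R = abc/(4·Area) ≈ 1901.216/(4·62.3284) = 1901.216/249.314 ≈ 7.6258

R = 7.626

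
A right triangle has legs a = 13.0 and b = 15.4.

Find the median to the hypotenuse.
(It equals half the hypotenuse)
Hypotenuse c = √(a² + b²) = √(169 + 237.16) = √406.16 ≈ 20.1534
Median to hypotenuse = c/2 ≈ 20.1534/2 ≈ 10.0767

Median = 10.08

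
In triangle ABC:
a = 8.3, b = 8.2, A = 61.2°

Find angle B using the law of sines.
a/sin(A) = b/sin(B)  ⇒  sin(B) = b·sin(A)/a = 8.2·sin(61.2°)/8.3
sin(61.2°) ≈ 0.876307
sin(B) ≈ 8.2·0.876307/8.3 ≈ 7.18571/8.3 ≈ 0.865749
B = arcsin(0.865749) ≈ 59.9683°
(Since b ≤ a we need B ≤ A, so the obtuse alternative 180° − 59.9683° ≈ 120.032° is rejected.)

B = 59.97°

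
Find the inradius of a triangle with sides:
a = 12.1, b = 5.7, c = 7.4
r = Area/s where s is the semi-perimeter.
s = (12.1 + 5.7 + 7.4)/2 = 25.2/2 = 12.6
Area = √(s(s−a)(s−b)(s−c)) = √(12.6·0.5·6.9·5.2) ≈ √226.044 ≈ 15.0348
r ≈ 15.0348/12.6 ≈ 1.19323

r = 1.193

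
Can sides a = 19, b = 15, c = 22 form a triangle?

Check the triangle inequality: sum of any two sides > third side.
a + b vs c: 19 + 15 = 34 > 22  ✓
a + c vs b: 19 + 22 = 41 > 15  ✓
b + c vs a: 15 + 22 = 37 > 19  ✓

Yes, triangle inequality satisfied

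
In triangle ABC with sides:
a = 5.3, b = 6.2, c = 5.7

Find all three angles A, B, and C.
Law of cosines for each angle (a² = 28.09, b² = 38.44, c² = 32.49):
cos(A) = (b² + c² − a²)/(2bc) = (38.44 + 32.49 − 28.09)/(2·6.2·5.7) = 42.84/70.68 ≈ 0.606112  ⇒  A ≈ 52.6911°
cos(B) = (a² + c² − b²)/(2ac) = (28.09 + 32.49 − 38.44)/(2·5.3·5.7) = 22.14/60.42 ≈ 0.366435  ⇒  B ≈ 68.5041°
cos(C) = (a² + b² − c²)/(2ab) = (28.09 + 38.44 − 32.49)/(2·5.3·6.2) = 34.04/65.72 ≈ 0.517955  ⇒  C ≈ 58.8048°
Check: A + B + C ≈ 180°

A = 52.69°, B = 68.5°, C = 58.8°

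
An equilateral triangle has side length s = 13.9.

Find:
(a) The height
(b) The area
(a) The height splits the triangle into two 30-60-90 halves: h = s·√3/2 = 13.9·1.73205/2 ≈ 24.0755/2 ≈ 12.0378
(b) Area = (√3/4)·s² = (√3/4)·13.9² = (√3/4)·193.21 ≈ 0.433013·193.21 ≈ 83.6624

Height = 12.04, Area = 83.66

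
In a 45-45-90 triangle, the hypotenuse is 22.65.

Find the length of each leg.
In a 45-45-90 triangle hypotenuse = leg·√2, so leg = hypotenuse/√2.
Leg = 22.65/√2 ≈ 22.65/1.41421 ≈ 16.016

Each leg = 16.02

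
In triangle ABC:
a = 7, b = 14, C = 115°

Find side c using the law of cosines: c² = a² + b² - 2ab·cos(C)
c² = 7² + 14² − 2·7·14·cos(115°)
cos(115°) ≈ -0.422618
c² ≈ 49 + 196 − 196·(-0.422618) ≈ 245 + 82.8332 ≈ 327.833
c ≈ √327.833 ≈ 18.1062

c = 18.11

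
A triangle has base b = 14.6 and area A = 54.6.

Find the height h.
A = ½·b·h  ⇒  h = 2A/b = 2·54.6/14.6 = 109.2/14.6 ≈ 7.47945

h = 7.479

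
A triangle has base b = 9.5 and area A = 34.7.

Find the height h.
A = ½·b·h  ⇒  h = 2A/b = 2·34.7/9.5 = 69.4/9.5 ≈ 7.30526

h = 7.305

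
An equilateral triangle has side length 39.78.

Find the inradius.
r = Area/s with s the semi-perimeter.
Area = (√3/4)·39.78² = (√3/4)·1582.4484 ≈ 0.433013·1582.4484 ≈ 685.22
s = 3·39.78/2 = 59.67
r ≈ 685.22/59.67 ≈ 11.4835
(Equivalently r = side/(2√3) = 39.78/3.4641 ≈ 11.4835.)

r = 11.48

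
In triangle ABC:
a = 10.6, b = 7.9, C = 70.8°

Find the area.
Two sides and the included angle (SAS): A = ½·a·b·sin(C) = ½·10.6·7.9·sin(70.8°)
sin(70.8°) ≈ 0.944376
A ≈ ½·83.74·0.944376 = 41.87·0.944376 ≈ 39.541

Area = 39.54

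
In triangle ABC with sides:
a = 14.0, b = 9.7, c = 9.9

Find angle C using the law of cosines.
c² = a² + b² − 2ab·cos(C)  ⇒  cos(C) = (a² + b² − c²)/(2ab)
cos(C) = (14.0² + 9.7² − 9.9²)/(2·14.0·9.7) = (196 + 94.09 − 98.01)/271.6 = 192.08/271.6 ≈ 0.707216
C = arccos(0.707216) ≈ 44.9911°

C = 44.99°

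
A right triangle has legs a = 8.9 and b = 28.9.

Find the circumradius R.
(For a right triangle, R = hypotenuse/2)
Hypotenuse c = √(a² + b²) = √(79.21 + 835.21) = √914.42 ≈ 30.2394
R = c/2 ≈ 30.2394/2 ≈ 15.1197

R = 15.12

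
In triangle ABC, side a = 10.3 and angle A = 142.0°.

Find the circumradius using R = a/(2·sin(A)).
R = a/(2·sin(A)) = 10.3/(2·sin(142.0°))
sin(142.0°) ≈ 0.615661
R ≈ 10.3/(2·0.615661) = 10.3/1.23132 ≈ 8.36499

R = 8.365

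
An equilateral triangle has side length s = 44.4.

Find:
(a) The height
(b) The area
(a) The height splits the triangle into two 30-60-90 halves: h = s·√3/2 = 44.4·1.73205/2 ≈ 76.9031/2 ≈ 38.4515
(b) Area = (√3/4)·s² = (√3/4)·44.4² = (√3/4)·1971.36 ≈ 0.433013·1971.36 ≈ 853.624

Height = 38.45, Area = 853.6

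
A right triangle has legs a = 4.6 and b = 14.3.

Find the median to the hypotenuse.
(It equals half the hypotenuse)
Hypotenuse c = √(a² + b²) = √(21.16 + 204.49) = √225.65 ≈ 15.0217
Median to hypotenuse = c/2 ≈ 15.0217/2 ≈ 7.51083

Median = 7.511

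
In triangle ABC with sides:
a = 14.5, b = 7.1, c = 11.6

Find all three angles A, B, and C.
Law of cosines for each angle (a² = 210.25, b² = 50.41, c² = 134.56):
cos(A) = (b² + c² − a²)/(2bc) = (50.41 + 134.56 − 210.25)/(2·7.1·11.6) = -25.28/164.72 ≈ -0.153473  ⇒  A ≈ 98.8282°
cos(B) = (a² + c² − b²)/(2ac) = (210.25 + 134.56 − 50.41)/(2·14.5·11.6) = 294.4/336.4 ≈ 0.875149  ⇒  B ≈ 28.9374°
cos(C) = (a² + b² − c²)/(2ab) = (210.25 + 50.41 − 134.56)/(2·14.5·7.1) = 126.1/205.9 ≈ 0.612433  ⇒  C ≈ 52.2344°
Check: A + B + C ≈ 180°

A = 98.83°, B = 28.94°, C = 52.23°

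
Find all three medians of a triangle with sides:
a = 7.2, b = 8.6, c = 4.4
Median formula: m_a = ½√(2b² + 2c² − a²) (and cyclically). a² = 51.84, b² = 73.96, c² = 19.36.
m_a = ½√(2·73.96 + 2·19.36 − 51.84) = ½√134.8 ≈ ½·11.6103 ≈ 5.80517
m_b = ½√(2·51.84 + 2·19.36 − 73.96) = ½√68.44 ≈ ½·8.27285 ≈ 4.13642
m_c = ½√(2·51.84 + 2·73.96 − 19.36) = ½√232.24 ≈ ½·15.2394 ≈ 7.61971

m_a = 5.805, m_b = 4.136, m_c = 7.62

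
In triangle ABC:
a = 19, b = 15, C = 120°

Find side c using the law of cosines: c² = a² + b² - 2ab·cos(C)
c² = 19² + 15² − 2·19·15·cos(120°)
cos(120°) ≈ -0.5
c² ≈ 361 + 225 − 570·(-0.5) ≈ 586 + 285 ≈ 871
c ≈ √871 ≈ 29.5127

c = 29.51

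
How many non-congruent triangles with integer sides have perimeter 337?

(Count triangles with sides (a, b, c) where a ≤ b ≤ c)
Let a ≤ b ≤ c with a + b + c = 337. The only binding inequality is a + b > c, i.e. 337 − c > c, so c < 337/2; and c ≥ 337/3 since c is the largest side.
So 113 ≤ c ≤ 168. For each c, b runs from ⌈(337 − c)/2⌉ up to c (then a = 337 − b − c satisfies 1 ≤ a ≤ b automatically), giving c − ⌈(337 − c)/2⌉ + 1 choices.
Summing over c: 2 + 3 + 5 + 6 + … + 83 + 84  (56 terms, c = 113, …, 168) = 2408
Check (closed form: nearest integer to p²/48 for even p, (p+3)²/48 for odd p): (337+3)²/48 = 340²/48 = 115600/48 ≈ 2408.33 → 2408

2408 triangles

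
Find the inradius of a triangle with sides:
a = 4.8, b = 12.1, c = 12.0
r = Area/s where s is the semi-perimeter.
s = (4.8 + 12.1 + 12.0)/2 = 28.9/2 = 14.45
Area = √(s(s−a)(s−b)(s−c)) = √(14.45·9.65·2.35·2.45) ≈ √802.84 ≈ 28.3344
r ≈ 28.3344/14.45 ≈ 1.96086

r = 1.961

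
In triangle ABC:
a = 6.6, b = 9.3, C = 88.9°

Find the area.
Two sides and the included angle (SAS): A = ½·a·b·sin(C) = ½·6.6·9.3·sin(88.9°)
sin(88.9°) ≈ 0.999816
A ≈ ½·61.38·0.999816 = 30.69·0.999816 ≈ 30.6843

Area = 30.68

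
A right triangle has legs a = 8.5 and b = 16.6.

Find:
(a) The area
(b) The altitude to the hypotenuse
(a) The legs are perpendicular, so Area = ½·a·b = ½·8.5·16.6 = ½·141.1 = 70.55
(b) Hypotenuse c = √(a² + b²) = √(72.25 + 275.56) = √347.81 ≈ 18.6497
    Area = ½·c·h_c  ⇒  h_c = 2·Area/c = 141.1/18.6497 ≈ 7.56582

Area = 70.55, h_c = 7.566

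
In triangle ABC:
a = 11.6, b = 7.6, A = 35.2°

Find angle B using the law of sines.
a/sin(A) = b/sin(B)  ⇒  sin(B) = b·sin(A)/a = 7.6·sin(35.2°)/11.6
sin(35.2°) ≈ 0.576432
sin(B) ≈ 7.6·0.576432/11.6 ≈ 4.38089/11.6 ≈ 0.377663
B = arcsin(0.377663) ≈ 22.189°
(Since b ≤ a we need B ≤ A, so the obtuse alternative 180° − 22.189° ≈ 157.811° is rejected.)

B = 22.19°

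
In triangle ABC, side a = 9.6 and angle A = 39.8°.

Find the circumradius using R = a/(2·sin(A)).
R = a/(2·sin(A)) = 9.6/(2·sin(39.8°))
sin(39.8°) ≈ 0.64011
R ≈ 9.6/(2·0.64011) = 9.6/1.28022 ≈ 7.49871

R = 7.499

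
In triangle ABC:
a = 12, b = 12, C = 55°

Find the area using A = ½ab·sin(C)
A = ½·a·b·sin(C) = ½·12·12·sin(55°)
sin(55°) ≈ 0.819152
A ≈ ½·144·0.819152 = 72·0.819152 ≈ 58.9789

Area = 58.98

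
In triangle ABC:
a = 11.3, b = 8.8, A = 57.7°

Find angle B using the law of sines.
a/sin(A) = b/sin(B)  ⇒  sin(B) = b·sin(A)/a = 8.8·sin(57.7°)/11.3
sin(57.7°) ≈ 0.845262
sin(B) ≈ 8.8·0.845262/11.3 ≈ 7.4383/11.3 ≈ 0.658257
B = arcsin(0.658257) ≈ 41.1671°
(Since b ≤ a we need B ≤ A, so the obtuse alternative 180° − 41.1671° ≈ 138.833° is rejected.)

B = 41.17°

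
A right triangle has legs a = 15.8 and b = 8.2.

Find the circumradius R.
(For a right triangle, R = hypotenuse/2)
Hypotenuse c = √(a² + b²) = √(249.64 + 67.24) = √316.88 ≈ 17.8011
R = c/2 ≈ 17.8011/2 ≈ 8.90056

R = 8.901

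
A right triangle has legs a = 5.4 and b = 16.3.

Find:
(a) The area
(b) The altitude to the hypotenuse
(a) The legs are perpendicular, so Area = ½·a·b = ½·5.4·16.3 = ½·88.02 = 44.01
(b) Hypotenuse c = √(a² + b²) = √(29.16 + 265.69) = √294.85 ≈ 17.1712
    Area = ½·c·h_c  ⇒  h_c = 2·Area/c = 88.02/17.1712 ≈ 5.12603

Area = 44.01, h_c = 5.126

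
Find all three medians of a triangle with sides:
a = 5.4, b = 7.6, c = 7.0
Median formula: m_a = ½√(2b² + 2c² − a²) (and cyclically). a² = 29.16, b² = 57.76, c² = 49.
m_a = ½√(2·57.76 + 2·49 − 29.16) = ½√184.36 ≈ ½·13.5779 ≈ 6.78896
m_b = ½√(2·29.16 + 2·49 − 57.76) = ½√98.56 ≈ ½·9.92774 ≈ 4.96387
m_c = ½√(2·29.16 + 2·57.76 − 49) = ½√124.84 ≈ ½·11.1732 ≈ 5.58659

m_a = 6.789, m_b = 4.964, m_c = 5.587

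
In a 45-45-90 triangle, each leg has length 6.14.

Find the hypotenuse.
In a 45-45-90 triangle the sides are in ratio 1 : 1 : √2, so hypotenuse = leg·√2.
Hypotenuse = 6.14·√2 ≈ 6.14·1.41421 ≈ 8.68327

Hypotenuse = 6.14√2 = 8.683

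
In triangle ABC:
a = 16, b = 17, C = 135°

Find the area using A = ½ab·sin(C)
A = ½·a·b·sin(C) = ½·16·17·sin(135°)
sin(135°) ≈ 0.707107
A ≈ ½·272·0.707107 = 136·0.707107 ≈ 96.1665

Area = 96.17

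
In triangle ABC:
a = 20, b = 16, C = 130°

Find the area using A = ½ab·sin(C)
A = ½·a·b·sin(C) = ½·20·16·sin(130°)
sin(130°) ≈ 0.766044
A ≈ ½·320·0.766044 = 160·0.766044 ≈ 122.567

Area = 122.6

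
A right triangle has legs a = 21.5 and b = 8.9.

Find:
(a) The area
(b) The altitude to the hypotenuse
(a) The legs are perpendicular, so Area = ½·a·b = ½·21.5·8.9 = ½·191.35 = 95.675
(b) Hypotenuse c = √(a² + b²) = √(462.25 + 79.21) = √541.46 ≈ 23.2693
    Area = ½·c·h_c  ⇒  h_c = 2·Area/c = 191.35/23.2693 ≈ 8.22328

Area = 95.675, h_c = 8.223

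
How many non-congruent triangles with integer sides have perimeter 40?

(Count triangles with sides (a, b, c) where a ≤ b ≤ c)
Let a ≤ b ≤ c with a + b + c = 40. The only binding inequality is a + b > c, i.e. 40 − c > c, so c < 40/2; and c ≥ 40/3 since c is the largest side.
So 14 ≤ c ≤ 19. For each c, b runs from ⌈(40 − c)/2⌉ up to c (then a = 40 − b − c satisfies 1 ≤ a ≤ b automatically), giving c − ⌈(40 − c)/2⌉ + 1 choices.
Summing over c: 2 + 3 + 5 + 6 + 8 + 9 = 33
Check (closed form: nearest integer to p²/48 for even p, (p+3)²/48 for odd p): 40²/48 = 1600/48 ≈ 33.33 → 33

33 triangles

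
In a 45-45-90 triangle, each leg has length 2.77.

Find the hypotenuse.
In a 45-45-90 triangle the sides are in ratio 1 : 1 : √2, so hypotenuse = leg·√2.
Hypotenuse = 2.77·√2 ≈ 2.77·1.41421 ≈ 3.91737

Hypotenuse = 2.77√2 = 3.917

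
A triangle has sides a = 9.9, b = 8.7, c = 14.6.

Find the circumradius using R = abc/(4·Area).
First find the area with Heron's formula.
s = (9.9 + 8.7 + 14.6)/2 = 16.6
Area = √(s(s−a)(s−b)(s−c)) = √(16.6·6.7·7.9·2) ≈ √1757.28 ≈ 41.9199
abc = 9.9·8.7·14.6 = 1257.498
R = abc/(4·Area) ≈ 1257.498/(4·41.9199) = 1257.498/167.68 ≈ 7.49941

R = 7.499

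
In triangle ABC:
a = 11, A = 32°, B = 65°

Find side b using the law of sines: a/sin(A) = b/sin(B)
a/sin(A) = b/sin(B)  ⇒  b = a·sin(B)/sin(A) = 11·sin(65°)/sin(32°)
sin(65°) ≈ 0.906308, sin(32°) ≈ 0.529919
b ≈ 11·0.906308/0.529919 ≈ 9.96939/0.529919 ≈ 18.813

b = 18.81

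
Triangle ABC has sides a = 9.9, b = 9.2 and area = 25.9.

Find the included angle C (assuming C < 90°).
Area = ½·a·b·sin(C)  ⇒  sin(C) = 2·Area/(a·b) = 2·25.9/(9.9·9.2) = 51.8/91.08 ≈ 0.568731
C = arcsin(0.568731) ≈ 34.6618° (taking the acute solution since C < 90°)

C = 34.66°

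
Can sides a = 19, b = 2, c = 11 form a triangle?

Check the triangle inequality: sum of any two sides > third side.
a + b vs c: 19 + 2 = 21 > 11  ✓
a + c vs b: 19 + 11 = 30 > 2  ✓
b + c vs a: 2 + 11 = 13 ≤ 19  ✗

No: 2 + 11 = 13 is not > 19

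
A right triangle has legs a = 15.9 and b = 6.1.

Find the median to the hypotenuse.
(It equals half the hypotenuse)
Hypotenuse c = √(a² + b²) = √(252.81 + 37.21) = √290.02 ≈ 17.03
Median to hypotenuse = c/2 ≈ 17.03/2 ≈ 8.51499

Median = 8.515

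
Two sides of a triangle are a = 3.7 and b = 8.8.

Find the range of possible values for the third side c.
Triangle inequality: |a − b| < c < a + b
|a − b| = |3.7 − 8.8| = 5.1
a + b = 3.7 + 8.8 = 12.5

5.1 < c < 12.5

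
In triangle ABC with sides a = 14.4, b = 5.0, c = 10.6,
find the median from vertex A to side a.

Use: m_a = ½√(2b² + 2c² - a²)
m_a = ½√(2·5.0² + 2·10.6² − 14.4²) = ½√(2·25 + 2·112.36 − 207.36) = ½√(50 + 224.72 − 207.36) = ½√67.36
√67.36 ≈ 8.20731, so m_a ≈ 4.10366

m_a = 4.104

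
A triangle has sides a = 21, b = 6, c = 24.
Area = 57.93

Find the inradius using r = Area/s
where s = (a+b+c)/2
s = (21 + 6 + 24)/2 = 51/2 = 25.5
r = Area/s = 57.93/25.5 ≈ 2.27176

r = 2.272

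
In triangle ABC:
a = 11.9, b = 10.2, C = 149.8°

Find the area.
Two sides and the included angle (SAS): A = ½·a·b·sin(C) = ½·11.9·10.2·sin(149.8°)
sin(149.8°) ≈ 0.50302
A ≈ ½·121.38·0.50302 = 60.69·0.50302 ≈ 30.5283

Area = 30.53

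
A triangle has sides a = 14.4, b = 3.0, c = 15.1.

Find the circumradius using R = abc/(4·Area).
First find the area with Heron's formula.
s = (14.4 + 3.0 + 15.1)/2 = 16.25
Area = √(s(s−a)(s−b)(s−c)) = √(16.25·1.85·13.25·1.15) ≈ √458.077 ≈ 21.4027
abc = 14.4·3.0·15.1 = 652.32
R = abc/(4·Area) ≈ 652.32/(4·21.4027) = 652.32/85.611 ≈ 7.61958

R = 7.62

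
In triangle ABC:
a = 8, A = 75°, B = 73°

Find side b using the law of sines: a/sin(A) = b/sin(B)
a/sin(A) = b/sin(B)  ⇒  b = a·sin(B)/sin(A) = 8·sin(73°)/sin(75°)
sin(73°) ≈ 0.956305, sin(75°) ≈ 0.965926
b ≈ 8·0.956305/0.965926 ≈ 7.65044/0.965926 ≈ 7.92032

b = 7.92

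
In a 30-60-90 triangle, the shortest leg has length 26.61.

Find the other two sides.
In a 30-60-90 triangle the sides are in ratio 1 : √3 : 2 (short leg : long leg : hypotenuse).
Long leg = 26.61·√3 ≈ 26.61·1.73205 ≈ 46.0899
Hypotenuse = 2·26.61 = 53.22

Long leg = 26.61√3 = 46.09, Hypotenuse = 53.22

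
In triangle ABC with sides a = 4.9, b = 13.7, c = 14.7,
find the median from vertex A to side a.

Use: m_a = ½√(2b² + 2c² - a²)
m_a = ½√(2·13.7² + 2·14.7² − 4.9²) = ½√(2·187.69 + 2·216.09 − 24.01) = ½√(375.38 + 432.18 − 24.01) = ½√783.55
√783.55 ≈ 27.992, so m_a ≈ 13.996

m_a = 14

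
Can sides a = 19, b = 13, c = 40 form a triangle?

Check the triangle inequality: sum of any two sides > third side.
a + b vs c: 19 + 13 = 32 ≤ 40  ✗
a + c vs b: 19 + 40 = 59 > 13  ✓
b + c vs a: 13 + 40 = 53 > 19  ✓

No: 19 + 13 = 32 is not > 40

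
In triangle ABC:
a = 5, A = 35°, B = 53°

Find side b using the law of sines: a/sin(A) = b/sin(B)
a/sin(A) = b/sin(B)  ⇒  b = a·sin(B)/sin(A) = 5·sin(53°)/sin(35°)
sin(53°) ≈ 0.798636, sin(35°) ≈ 0.573576
b ≈ 5·0.798636/0.573576 ≈ 3.99318/0.573576 ≈ 6.96189

b = 6.962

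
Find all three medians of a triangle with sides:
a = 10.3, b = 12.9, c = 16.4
Median formula: m_a = ½√(2b² + 2c² − a²) (and cyclically). a² = 106.09, b² = 166.41, c² = 268.96.
m_a = ½√(2·166.41 + 2·268.96 − 106.09) = ½√764.65 ≈ ½·27.6523 ≈ 13.8262
m_b = ½√(2·106.09 + 2·268.96 − 166.41) = ½√583.69 ≈ ½·24.1597 ≈ 12.0798
m_c = ½√(2·106.09 + 2·166.41 − 268.96) = ½√276.04 ≈ ½·16.6145 ≈ 8.30723

m_a = 13.83, m_b = 12.08, m_c = 8.307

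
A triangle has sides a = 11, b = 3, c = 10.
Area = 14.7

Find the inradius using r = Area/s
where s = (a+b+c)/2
s = (11 + 3 + 10)/2 = 24/2 = 12
r = Area/s = 14.7/12 ≈ 1.225

r = 1.225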